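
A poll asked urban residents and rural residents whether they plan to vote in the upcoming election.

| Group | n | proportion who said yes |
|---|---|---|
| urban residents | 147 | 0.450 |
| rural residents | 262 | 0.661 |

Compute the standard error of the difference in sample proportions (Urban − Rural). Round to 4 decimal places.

SE₁ = √(p̂₁(1−p̂₁)/n₁) = √(0.4500·0.5500/147) = 0.04103; SE₂ = √(0.6610·0.3390/262) = 0.02924.
Independent samples: SE of the difference = √(SE₁² + SE₂²) = √(0.0016834609 + 0.0008549776) = 0.05038.

0.0504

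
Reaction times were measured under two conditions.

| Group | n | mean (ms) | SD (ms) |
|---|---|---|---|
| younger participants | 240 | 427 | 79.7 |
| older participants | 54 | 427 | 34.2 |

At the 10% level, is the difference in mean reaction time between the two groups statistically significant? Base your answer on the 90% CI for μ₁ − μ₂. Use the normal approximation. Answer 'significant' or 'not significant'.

not significant

Per-group SEs: s₁/√n₁ = 79.7/√240 = 5.1446, s₂/√n₂ = 34.2/√54 = 4.6540.
Unpooled SE of the difference: √(26.46690916 + 21.659716) = 6.9373.
Margin of error = z* · SE = 1.645 × 6.9373 = 11.4119.
x̄₁ − x̄₂ = 427 − 427 = 0.0000.
CI: 0.0000 ± 11.4119 = (-11.4119, 11.4119).
The interval (-11.4119, 11.4119) contains 0, so the difference is not significant.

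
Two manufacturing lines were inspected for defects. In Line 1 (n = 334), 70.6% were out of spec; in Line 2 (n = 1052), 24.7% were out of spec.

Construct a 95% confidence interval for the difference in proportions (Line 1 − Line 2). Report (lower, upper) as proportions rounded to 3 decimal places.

SE₁ = √(p̂₁(1−p̂₁)/n₁) = √(0.7060·0.2940/334) = 0.02493; SE₂ = √(0.2470·0.7530/1052) = 0.01330.
Independent samples: SE of the difference = √(SE₁² + SE₂²) = √(0.0006215049 + 0.00017689) = 0.02826.
z* for 95% confidence is 1.960, so the margin of error is 1.960 × 0.02826 = 0.05539.
Point estimate p̂₁ − p̂₂ = 0.7060 − 0.2470 = 0.4590.
0.4590 ± 0.05539 → (0.404, 0.514).

(0.404, 0.514)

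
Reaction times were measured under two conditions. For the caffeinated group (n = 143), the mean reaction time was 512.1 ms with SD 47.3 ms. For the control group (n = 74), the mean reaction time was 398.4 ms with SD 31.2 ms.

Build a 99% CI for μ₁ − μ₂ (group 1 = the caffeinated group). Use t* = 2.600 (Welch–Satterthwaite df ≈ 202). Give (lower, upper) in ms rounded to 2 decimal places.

(99.75, 127.65)

Standard errors of each mean: 47.3/√143 = 3.9554 and 31.2/√74 = 3.6269.
SE(x̄₁ − x̄₂) = √(3.9554² + 3.6269²) = 5.3665 for independent samples with unequal variances.
With t* = 2.600, the margin is 2.600 × 5.3665 = 13.9529.
x̄₁ − x̄₂ = 512.1 − 398.4 = 113.7000; the interval is 113.7000 ± 13.9529 = (99.75, 127.65).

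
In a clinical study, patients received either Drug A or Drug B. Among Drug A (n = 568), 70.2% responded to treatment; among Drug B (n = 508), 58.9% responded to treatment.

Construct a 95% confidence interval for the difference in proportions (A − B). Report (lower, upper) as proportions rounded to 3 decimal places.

(0.056, 0.170)

SE₁ = √(p̂₁(1−p̂₁)/n₁) = √(0.7020·0.2980/568) = 0.01919; SE₂ = √(0.5890·0.4110/508) = 0.02183.
Independent samples: SE of the difference = √(SE₁² + SE₂²) = √(0.0003682561 + 0.0004765489) = 0.02907.
z* for 95% confidence is 1.960, so the margin of error is 1.960 × 0.02907 = 0.05698.
Point estimate p̂₁ − p̂₂ = 0.7020 − 0.5890 = 0.1130.
0.1130 ± 0.05698 → (0.056, 0.170).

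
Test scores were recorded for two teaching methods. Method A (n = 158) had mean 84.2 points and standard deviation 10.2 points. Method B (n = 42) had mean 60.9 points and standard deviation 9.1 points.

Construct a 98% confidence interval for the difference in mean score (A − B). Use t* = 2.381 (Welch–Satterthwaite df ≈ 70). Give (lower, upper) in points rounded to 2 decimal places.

Per-group SEs: s₁/√n₁ = 10.2/√158 = 0.8115, s₂/√n₂ = 9.1/√42 = 1.4042.
Unpooled SE of the difference: √(0.65853225 + 1.97177764) = 1.6218.
Margin of error = t* · SE = 2.381 × 1.6218 = 3.8615.
x̄₁ − x̄₂ = 84.2 − 60.9 = 23.3000.
CI: 23.3000 ± 3.8615 = (19.44, 27.16).

(19.44, 27.16)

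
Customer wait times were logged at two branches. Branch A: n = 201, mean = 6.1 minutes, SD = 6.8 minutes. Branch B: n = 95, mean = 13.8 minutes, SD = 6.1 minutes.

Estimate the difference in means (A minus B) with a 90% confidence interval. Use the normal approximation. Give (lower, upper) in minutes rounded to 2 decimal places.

(-9.00, -6.40)

SE₁ = s₁/√n₁ = 6.8/√201 = 0.4796; SE₂ = 6.1/√95 = 0.6258.
Independent samples, unequal variances: SE_diff = √(SE₁² + SE₂²) = √(0.23001616 + 0.39162564) = 0.7884.
z* = 1.645, so margin of error = 1.645 × 0.7884 = 1.2969.
Difference in means = 6.1 − 13.8 = -7.7000.
-7.7000 ± 1.2969 → (-9.00, -6.40).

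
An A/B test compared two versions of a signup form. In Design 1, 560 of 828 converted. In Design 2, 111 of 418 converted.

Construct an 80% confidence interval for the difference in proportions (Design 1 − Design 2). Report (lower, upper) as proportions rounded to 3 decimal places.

(0.376, 0.445)

Sample proportions: 560/828 = 0.6763, 111/418 = 0.2656.
Each SE is √(p̂(1−p̂)/n): √(0.6763·0.3237/828) = 0.01626 and √(0.2656·0.7344/418) = 0.02160.
SE(p̂₁ − p̂₂) = √(SE₁² + SE₂²) = √(0.0002643876 + 0.00046656) = 0.02704, since the two samples are independent.
At 80% confidence z* = 1.282; margin = 1.282 × 0.02704 = 0.03467.
The difference is 0.6763 − 0.2656 = 0.4107, so the interval is 0.4107 ± 0.03467 = (0.376, 0.445).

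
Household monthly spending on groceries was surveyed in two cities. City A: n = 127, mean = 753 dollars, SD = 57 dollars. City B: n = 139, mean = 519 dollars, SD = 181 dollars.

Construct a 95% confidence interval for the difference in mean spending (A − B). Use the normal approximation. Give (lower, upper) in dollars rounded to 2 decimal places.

(202.32, 265.68)

Standard errors of each mean: 57/√127 = 5.0579 and 181/√139 = 15.3522.
SE(x̄₁ − x̄₂) = √(5.0579² + 15.3522²) = 16.1639 for independent samples with unequal variances.
With z* = 1.960, the margin is 1.960 × 16.1639 = 31.6812.
x̄₁ − x̄₂ = 753 − 519 = 234.0000; the interval is 234.0000 ± 31.6812 = (202.32, 265.68).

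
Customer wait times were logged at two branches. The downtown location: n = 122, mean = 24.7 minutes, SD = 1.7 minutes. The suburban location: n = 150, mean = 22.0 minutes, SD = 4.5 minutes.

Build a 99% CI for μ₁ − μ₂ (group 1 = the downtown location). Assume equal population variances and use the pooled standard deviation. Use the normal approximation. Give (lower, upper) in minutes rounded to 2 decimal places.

(1.59, 3.81)

s_p = √[((n₁−1)s₁² + (n₂−1)s₂²)/(n₁+n₂−2)] = √[(121·1.7² + 149·4.5²)/270] = 3.5313.
SE = 3.5313·√(1/122 + 1/150) = 0.4305.
With z* = 2.576, margin = 2.576 × 0.4305 = 1.1090.
x̄₁ − x̄₂ = 24.7 − 22.0 = 2.7000; interval 2.7000 ± 1.1090 = (1.59, 3.81).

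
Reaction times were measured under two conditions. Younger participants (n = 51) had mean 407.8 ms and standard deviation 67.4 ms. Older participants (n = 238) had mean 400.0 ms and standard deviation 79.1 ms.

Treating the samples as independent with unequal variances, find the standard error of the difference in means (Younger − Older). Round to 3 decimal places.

Per-group SEs: s₁/√n₁ = 67.4/√51 = 9.4379, s₂/√n₂ = 79.1/√238 = 5.1273.
Unpooled SE of the difference: √(89.07395641 + 26.28920529) = 10.7407.

10.741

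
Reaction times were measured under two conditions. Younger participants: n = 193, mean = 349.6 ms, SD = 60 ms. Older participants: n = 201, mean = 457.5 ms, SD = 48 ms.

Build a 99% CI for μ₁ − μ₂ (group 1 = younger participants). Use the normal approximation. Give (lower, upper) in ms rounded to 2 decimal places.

Per-group SEs: s₁/√n₁ = 60/√193 = 4.3189, s₂/√n₂ = 48/√201 = 3.3857.
Unpooled SE of the difference: √(18.65289721 + 11.46296449) = 5.4878.
Margin of error = z* · SE = 2.576 × 5.4878 = 14.1366.
x̄₁ − x̄₂ = 349.6 − 457.5 = -107.9000.
CI: -107.9000 ± 14.1366 = (-122.04, -93.76).

(-122.04, -93.76)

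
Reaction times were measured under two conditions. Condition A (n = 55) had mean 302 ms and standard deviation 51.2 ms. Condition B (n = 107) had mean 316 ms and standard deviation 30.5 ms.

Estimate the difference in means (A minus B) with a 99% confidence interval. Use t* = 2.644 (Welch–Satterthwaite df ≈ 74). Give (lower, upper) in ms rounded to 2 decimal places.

(-33.85, 5.85)

Standard errors of each mean: 51.2/√55 = 6.9038 and 30.5/√107 = 2.9485.
SE(x̄₁ − x̄₂) = √(6.9038² + 2.9485²) = 7.5071 for independent samples with unequal variances.
With t* = 2.644, the margin is 2.644 × 7.5071 = 19.8488.
x̄₁ − x̄₂ = 302 − 316 = -14.0000; the interval is -14.0000 ± 19.8488 = (-33.85, 5.85).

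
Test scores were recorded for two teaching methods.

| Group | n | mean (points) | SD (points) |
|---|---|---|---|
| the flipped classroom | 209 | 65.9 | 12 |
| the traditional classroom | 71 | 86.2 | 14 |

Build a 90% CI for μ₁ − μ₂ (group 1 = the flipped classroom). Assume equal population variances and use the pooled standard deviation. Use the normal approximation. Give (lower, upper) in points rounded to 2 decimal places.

(-23.13, -17.47)

s_p = √[((n₁−1)s₁² + (n₂−1)s₂²)/(n₁+n₂−2)] = √[(208·12² + 70·14²)/278] = 12.5337.
SE = 12.5337·√(1/209 + 1/71) = 1.7217.
With z* = 1.645, margin = 1.645 × 1.7217 = 2.8322.
x̄₁ − x̄₂ = 65.9 − 86.2 = -20.3000; interval -20.3000 ± 2.8322 = (-23.13, -17.47).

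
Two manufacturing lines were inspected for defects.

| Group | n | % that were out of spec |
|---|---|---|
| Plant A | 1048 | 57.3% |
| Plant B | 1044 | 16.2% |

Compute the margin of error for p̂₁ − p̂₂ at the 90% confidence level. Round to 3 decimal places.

0.031

The two standard errors are √(0.5730×0.4270/1048) = 0.01528 and √(0.1620×0.8380/1044) = 0.01140.
Because the samples are independent, SE_diff = √(0.01528² + 0.01140²) = 0.01906.
Using z* = 1.645 for 90%, ME = 1.645 × 0.01906 = 0.03135.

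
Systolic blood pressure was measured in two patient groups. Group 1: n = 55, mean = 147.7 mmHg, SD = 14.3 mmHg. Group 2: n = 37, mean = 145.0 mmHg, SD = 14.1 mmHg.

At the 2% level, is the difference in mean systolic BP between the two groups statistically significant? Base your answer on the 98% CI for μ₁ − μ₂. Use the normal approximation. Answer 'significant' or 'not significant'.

Standard errors of each mean: 14.3/√55 = 1.9282 and 14.1/√37 = 2.3180.
SE(x̄₁ − x̄₂) = √(1.9282² + 2.3180²) = 3.0151 for independent samples with unequal variances.
With z* = 2.326, the margin is 2.326 × 3.0151 = 7.0131.
x̄₁ − x̄₂ = 147.7 − 145.0 = 2.7000; the interval is 2.7000 ± 7.0131 = (-4.3131, 9.7131).
The interval (-4.3131, 9.7131) contains 0, so the difference is not significant.

not significant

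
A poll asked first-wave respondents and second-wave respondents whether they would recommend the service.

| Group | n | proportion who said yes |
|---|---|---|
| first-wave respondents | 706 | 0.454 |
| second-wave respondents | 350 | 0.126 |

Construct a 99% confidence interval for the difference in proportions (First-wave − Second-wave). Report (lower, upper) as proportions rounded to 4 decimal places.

(0.2615, 0.3945)

Each SE is √(p̂(1−p̂)/n): √(0.4540·0.5460/706) = 0.01874 and √(0.1260·0.8740/350) = 0.01774.
SE(p̂₁ − p̂₂) = √(SE₁² + SE₂²) = √(0.0003511876 + 0.0003147076) = 0.02580, since the two samples are independent.
At 99% confidence z* = 2.576; margin = 2.576 × 0.02580 = 0.06646.
The difference is 0.4540 − 0.1260 = 0.3280, so the interval is 0.3280 ± 0.06646 = (0.2615, 0.3945).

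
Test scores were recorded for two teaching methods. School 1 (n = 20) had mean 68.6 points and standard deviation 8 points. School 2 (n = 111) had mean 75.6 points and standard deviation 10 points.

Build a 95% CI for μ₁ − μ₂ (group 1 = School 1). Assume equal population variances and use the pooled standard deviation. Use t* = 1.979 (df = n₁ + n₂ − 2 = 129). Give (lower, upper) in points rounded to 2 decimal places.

s_p = √[((n₁−1)s₁² + (n₂−1)s₂²)/(n₁+n₂−2)] = √[(19·8² + 110·10²)/129] = 9.7313.
SE = 9.7313·√(1/20 + 1/111) = 2.3639.
With t* = 1.979, margin = 1.979 × 2.3639 = 4.6782.
x̄₁ − x̄₂ = 68.6 − 75.6 = -7.0000; interval -7.0000 ± 4.6782 = (-11.68, -2.32).

(-11.68, -2.32)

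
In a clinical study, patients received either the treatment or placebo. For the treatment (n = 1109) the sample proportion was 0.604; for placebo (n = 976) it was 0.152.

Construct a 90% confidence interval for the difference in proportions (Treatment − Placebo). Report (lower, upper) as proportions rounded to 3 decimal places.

(0.421, 0.483)

Each SE is √(p̂(1−p̂)/n): √(0.6040·0.3960/1109) = 0.01469 and √(0.1520·0.8480/976) = 0.01149.
SE(p̂₁ − p̂₂) = √(SE₁² + SE₂²) = √(0.0002157961 + 0.0001320201) = 0.01865, since the two samples are independent.
At 90% confidence z* = 1.645; margin = 1.645 × 0.01865 = 0.03068.
The difference is 0.6040 − 0.1520 = 0.4520, so the interval is 0.4520 ± 0.03068 = (0.421, 0.483).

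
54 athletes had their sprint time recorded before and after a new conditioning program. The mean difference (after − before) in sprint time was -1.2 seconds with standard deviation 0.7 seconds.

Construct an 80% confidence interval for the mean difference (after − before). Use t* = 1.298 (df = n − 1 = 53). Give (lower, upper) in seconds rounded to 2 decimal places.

(-1.32, -1.08)

Paired design: SE = s_d/√n = 0.7/√54 = 0.0953.
t* = 1.298; margin of error = 1.298 × 0.0953 = 0.1237.
-1.2 ± 0.1237 → (-1.32, -1.08).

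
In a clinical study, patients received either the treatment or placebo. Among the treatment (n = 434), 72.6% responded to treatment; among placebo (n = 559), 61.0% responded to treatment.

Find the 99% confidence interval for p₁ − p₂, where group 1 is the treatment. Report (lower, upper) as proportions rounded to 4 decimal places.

The two standard errors are √(0.7260×0.2740/434) = 0.02141 and √(0.6100×0.3900/559) = 0.02063.
Because the samples are independent, SE_diff = √(0.02141² + 0.02063²) = 0.02973.
Using z* = 2.576 for 99%, ME = 2.576 × 0.02973 = 0.07658.
p̂₁ − p̂₂ = 0.1160; interval 0.1160 ± 0.07658 gives (0.0394, 0.1926).

(0.0394, 0.1926)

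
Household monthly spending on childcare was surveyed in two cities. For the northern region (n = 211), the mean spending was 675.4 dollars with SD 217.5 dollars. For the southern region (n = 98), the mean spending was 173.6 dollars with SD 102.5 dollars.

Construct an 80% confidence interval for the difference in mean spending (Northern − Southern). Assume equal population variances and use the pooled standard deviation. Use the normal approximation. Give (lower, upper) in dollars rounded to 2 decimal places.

(472.20, 531.40)

Pooled variance s_p² = [210·217.5² + 97·102.5²] / (211+98−2) = 35678.8884, so s_p = 188.8886.
SE_diff = s_p·√(1/n₁ + 1/n₂) = 188.8886·√(1/211 + 1/98) = 23.0904.
z* = 1.282; margin = 1.282 × 23.0904 = 29.6019.
Difference = 675.4 − 173.6 = 501.8000.
501.8000 ± 29.6019 → (472.20, 531.40).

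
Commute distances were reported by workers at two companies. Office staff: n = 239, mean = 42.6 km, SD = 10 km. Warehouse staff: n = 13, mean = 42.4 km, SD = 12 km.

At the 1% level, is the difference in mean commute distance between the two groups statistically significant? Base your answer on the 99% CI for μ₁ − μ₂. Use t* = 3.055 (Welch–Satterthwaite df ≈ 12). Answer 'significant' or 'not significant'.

Per-group SEs: s₁/√n₁ = 10/√239 = 0.6468, s₂/√n₂ = 12/√13 = 3.3282.
Unpooled SE of the difference: √(0.41835024 + 11.07691524) = 3.3905.
Margin of error = t* · SE = 3.055 × 3.3905 = 10.3580.
x̄₁ − x̄₂ = 42.6 − 42.4 = 0.2000.
CI: 0.2000 ± 10.3580 = (-10.1580, 10.5580).
The interval (-10.1580, 10.5580) contains 0, so the difference is not significant.

not significant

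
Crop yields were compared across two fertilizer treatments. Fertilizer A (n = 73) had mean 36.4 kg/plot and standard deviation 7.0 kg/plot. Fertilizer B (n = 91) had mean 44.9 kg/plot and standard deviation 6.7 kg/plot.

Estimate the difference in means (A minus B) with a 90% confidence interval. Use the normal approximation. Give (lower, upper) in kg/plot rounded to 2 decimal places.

(-10.28, -6.72)

SE₁ = s₁/√n₁ = 7.0/√73 = 0.8193; SE₂ = 6.7/√91 = 0.7024.
Independent samples, unequal variances: SE_diff = √(SE₁² + SE₂²) = √(0.67125249 + 0.49336576) = 1.0792.
z* = 1.645, so margin of error = 1.645 × 1.0792 = 1.7753.
Difference in means = 36.4 − 44.9 = -8.5000.
-8.5000 ± 1.7753 → (-10.28, -6.72).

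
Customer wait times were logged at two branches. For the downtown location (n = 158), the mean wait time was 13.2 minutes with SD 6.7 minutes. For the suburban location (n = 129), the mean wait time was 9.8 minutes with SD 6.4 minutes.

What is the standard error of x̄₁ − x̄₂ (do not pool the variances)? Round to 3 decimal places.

0.776

SE₁ = s₁/√n₁ = 6.7/√158 = 0.5330; SE₂ = 6.4/√129 = 0.5635.
Independent samples, unequal variances: SE_diff = √(SE₁² + SE₂²) = √(0.284089 + 0.31753225) = 0.7756.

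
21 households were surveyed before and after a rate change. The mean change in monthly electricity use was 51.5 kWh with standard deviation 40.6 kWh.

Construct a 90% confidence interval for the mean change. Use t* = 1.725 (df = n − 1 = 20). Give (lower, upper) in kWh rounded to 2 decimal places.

(36.22, 66.78)

Paired design: SE = s_d/√n = 40.6/√21 = 8.8596.
t* = 1.725; margin of error = 1.725 × 8.8596 = 15.2828.
51.5 ± 15.2828 → (36.22, 66.78).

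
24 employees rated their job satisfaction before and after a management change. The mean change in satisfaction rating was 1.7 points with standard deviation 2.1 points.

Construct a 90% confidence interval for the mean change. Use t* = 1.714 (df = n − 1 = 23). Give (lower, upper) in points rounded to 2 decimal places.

Paired design: SE = s_d/√n = 2.1/√24 = 0.4287.
t* = 1.714; margin of error = 1.714 × 0.4287 = 0.7348.
1.7 ± 0.7348 → (0.97, 2.43).

(0.97, 2.43)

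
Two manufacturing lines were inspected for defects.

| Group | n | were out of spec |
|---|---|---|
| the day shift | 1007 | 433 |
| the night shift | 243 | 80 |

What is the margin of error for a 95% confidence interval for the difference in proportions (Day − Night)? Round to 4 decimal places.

0.0665

p̂₁ = 433/1007 = 0.4300 and p̂₂ = 80/243 = 0.3292.
SE₁ = √(p̂₁(1−p̂₁)/n₁) = √(0.4300·0.5700/1007) = 0.01560; SE₂ = √(0.3292·0.6708/243) = 0.03015.
Independent samples: SE of the difference = √(SE₁² + SE₂²) = √(0.00024336 + 0.0009090225) = 0.03395.
z* for 95% confidence is 1.960, so the margin of error is 1.960 × 0.03395 = 0.06654.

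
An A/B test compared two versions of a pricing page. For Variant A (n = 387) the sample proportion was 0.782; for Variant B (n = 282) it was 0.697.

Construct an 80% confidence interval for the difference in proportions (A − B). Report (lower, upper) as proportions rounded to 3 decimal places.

Each SE is √(p̂(1−p̂)/n): √(0.7820·0.2180/387) = 0.02099 and √(0.6970·0.3030/282) = 0.02737.
SE(p̂₁ − p̂₂) = √(SE₁² + SE₂²) = √(0.0004405801 + 0.0007491169) = 0.03449, since the two samples are independent.
At 80% confidence z* = 1.282; margin = 1.282 × 0.03449 = 0.04422.
The difference is 0.7820 − 0.6970 = 0.0850, so the interval is 0.0850 ± 0.04422 = (0.041, 0.129).

(0.041, 0.129)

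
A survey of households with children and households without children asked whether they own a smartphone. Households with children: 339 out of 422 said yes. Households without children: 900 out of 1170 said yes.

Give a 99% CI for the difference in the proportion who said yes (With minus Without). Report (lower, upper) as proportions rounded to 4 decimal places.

p̂₁ = 339/422 = 0.8033 and p̂₂ = 900/1170 = 0.7692.
SE₁ = √(p̂₁(1−p̂₁)/n₁) = √(0.8033·0.1967/422) = 0.01935; SE₂ = √(0.7692·0.2308/1170) = 0.01232.
Independent samples: SE of the difference = √(SE₁² + SE₂²) = √(0.0003744225 + 0.0001517824) = 0.02294.
z* for 99% confidence is 2.576, so the margin of error is 2.576 × 0.02294 = 0.05909.
Point estimate p̂₁ − p̂₂ = 0.8033 − 0.7692 = 0.0341.
0.0341 ± 0.05909 → (-0.0250, 0.0932).

(-0.0250, 0.0932)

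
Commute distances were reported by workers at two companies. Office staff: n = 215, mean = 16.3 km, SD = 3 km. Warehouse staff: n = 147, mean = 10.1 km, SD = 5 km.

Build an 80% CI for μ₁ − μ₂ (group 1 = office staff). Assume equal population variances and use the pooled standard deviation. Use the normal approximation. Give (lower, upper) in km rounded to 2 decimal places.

(5.66, 6.74)

s_p = √[((n₁−1)s₁² + (n₂−1)s₂²)/(n₁+n₂−2)] = √[(214·3² + 146·5²)/360] = 3.9356.
SE = 3.9356·√(1/215 + 1/147) = 0.4212.
With z* = 1.282, margin = 1.282 × 0.4212 = 0.5400.
x̄₁ − x̄₂ = 16.3 − 10.1 = 6.2000; interval 6.2000 ± 0.5400 = (5.66, 6.74).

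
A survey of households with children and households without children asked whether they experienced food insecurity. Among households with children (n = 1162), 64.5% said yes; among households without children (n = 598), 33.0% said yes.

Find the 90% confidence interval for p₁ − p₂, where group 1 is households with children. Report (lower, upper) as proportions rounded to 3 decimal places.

Each SE is √(p̂(1−p̂)/n): √(0.6450·0.3550/1162) = 0.01404 and √(0.3300·0.6700/598) = 0.01923.
SE(p̂₁ − p̂₂) = √(SE₁² + SE₂²) = √(0.0001971216 + 0.0003697929) = 0.02381, since the two samples are independent.
At 90% confidence z* = 1.645; margin = 1.645 × 0.02381 = 0.03917.
The difference is 0.6450 − 0.3300 = 0.3150, so the interval is 0.3150 ± 0.03917 = (0.276, 0.354).

(0.276, 0.354)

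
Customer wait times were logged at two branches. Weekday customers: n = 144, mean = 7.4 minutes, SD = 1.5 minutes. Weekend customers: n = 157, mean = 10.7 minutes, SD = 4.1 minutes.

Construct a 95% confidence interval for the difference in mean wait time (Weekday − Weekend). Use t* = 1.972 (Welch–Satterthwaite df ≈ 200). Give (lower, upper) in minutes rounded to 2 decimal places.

Standard errors of each mean: 1.5/√144 = 0.1250 and 4.1/√157 = 0.3272.
SE(x̄₁ − x̄₂) = √(0.1250² + 0.3272²) = 0.3503 for independent samples with unequal variances.
With t* = 1.972, the margin is 1.972 × 0.3503 = 0.6908.
x̄₁ − x̄₂ = 7.4 − 10.7 = -3.3000; the interval is -3.3000 ± 0.6908 = (-3.99, -2.61).

(-3.99, -2.61)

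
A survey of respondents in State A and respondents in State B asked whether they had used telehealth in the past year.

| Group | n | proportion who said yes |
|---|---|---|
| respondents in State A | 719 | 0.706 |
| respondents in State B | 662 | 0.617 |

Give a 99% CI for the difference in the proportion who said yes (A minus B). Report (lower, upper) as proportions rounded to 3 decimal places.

The two standard errors are √(0.7060×0.2940/719) = 0.01699 and √(0.6170×0.3830/662) = 0.01889.
Because the samples are independent, SE_diff = √(0.01699² + 0.01889²) = 0.02541.
Using z* = 2.576 for 99%, ME = 2.576 × 0.02541 = 0.06546.
p̂₁ − p̂₂ = 0.0890; interval 0.0890 ± 0.06546 gives (0.024, 0.154).

(0.024, 0.154)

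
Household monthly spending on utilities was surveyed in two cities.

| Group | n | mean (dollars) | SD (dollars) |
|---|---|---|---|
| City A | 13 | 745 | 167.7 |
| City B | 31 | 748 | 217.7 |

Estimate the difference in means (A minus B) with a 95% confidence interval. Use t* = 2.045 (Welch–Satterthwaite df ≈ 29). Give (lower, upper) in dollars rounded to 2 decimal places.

Per-group SEs: s₁/√n₁ = 167.7/√13 = 46.5116, s₂/√n₂ = 217.7/√31 = 39.1001.
Unpooled SE of the difference: √(2163.32893456 + 1528.81782001) = 60.7630.
Margin of error = t* · SE = 2.045 × 60.7630 = 124.2603.
x̄₁ − x̄₂ = 745 − 748 = -3.0000.
CI: -3.0000 ± 124.2603 = (-127.26, 121.26).

(-127.26, 121.26)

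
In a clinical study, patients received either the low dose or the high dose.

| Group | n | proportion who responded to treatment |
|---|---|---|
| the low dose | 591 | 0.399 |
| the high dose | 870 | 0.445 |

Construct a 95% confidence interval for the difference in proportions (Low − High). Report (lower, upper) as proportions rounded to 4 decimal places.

Each SE is √(p̂(1−p̂)/n): √(0.3990·0.6010/591) = 0.02014 and √(0.4450·0.5550/870) = 0.01685.
SE(p̂₁ − p̂₂) = √(SE₁² + SE₂²) = √(0.0004056196 + 0.0002839225) = 0.02626, since the two samples are independent.
At 95% confidence z* = 1.960; margin = 1.960 × 0.02626 = 0.05147.
The difference is 0.3990 − 0.4450 = -0.0460, so the interval is -0.0460 ± 0.05147 = (-0.0975, 0.0055).

(-0.0975, 0.0055)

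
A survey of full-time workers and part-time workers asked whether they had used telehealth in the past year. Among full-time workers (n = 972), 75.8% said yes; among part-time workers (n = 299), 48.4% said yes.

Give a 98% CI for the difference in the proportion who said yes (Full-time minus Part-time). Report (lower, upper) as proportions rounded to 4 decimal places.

(0.1996, 0.3484)

The two standard errors are √(0.7580×0.2420/972) = 0.01374 and √(0.4840×0.5160/299) = 0.02890.
Because the samples are independent, SE_diff = √(0.01374² + 0.02890²) = 0.03200.
Using z* = 2.326 for 98%, ME = 2.326 × 0.03200 = 0.07443.
p̂₁ − p̂₂ = 0.2740; interval 0.2740 ± 0.07443 gives (0.1996, 0.3484).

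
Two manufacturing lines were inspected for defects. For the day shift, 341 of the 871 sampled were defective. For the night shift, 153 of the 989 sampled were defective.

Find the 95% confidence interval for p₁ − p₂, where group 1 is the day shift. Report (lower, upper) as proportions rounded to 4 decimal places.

(0.1973, 0.2763)

Sample proportions: 341/871 = 0.3915, 153/989 = 0.1547.
Each SE is √(p̂(1−p̂)/n): √(0.3915·0.6085/871) = 0.01654 and √(0.1547·0.8453/989) = 0.01150.
SE(p̂₁ − p̂₂) = √(SE₁² + SE₂²) = √(0.0002735716 + 0.00013225) = 0.02015, since the two samples are independent.
At 95% confidence z* = 1.960; margin = 1.960 × 0.02015 = 0.03949.
The difference is 0.3915 − 0.1547 = 0.2368, so the interval is 0.2368 ± 0.03949 = (0.1973, 0.2763).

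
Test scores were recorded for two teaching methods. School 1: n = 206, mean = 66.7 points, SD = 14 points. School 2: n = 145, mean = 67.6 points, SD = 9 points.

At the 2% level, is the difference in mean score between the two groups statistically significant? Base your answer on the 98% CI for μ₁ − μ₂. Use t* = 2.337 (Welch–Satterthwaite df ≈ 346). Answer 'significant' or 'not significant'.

Per-group SEs: s₁/√n₁ = 14/√206 = 0.9754, s₂/√n₂ = 9/√145 = 0.7474.
Unpooled SE of the difference: √(0.95140516 + 0.55860676) = 1.2288.
Margin of error = t* · SE = 2.337 × 1.2288 = 2.8717.
x̄₁ − x̄₂ = 66.7 − 67.6 = -0.9000.
CI: -0.9000 ± 2.8717 = (-3.7717, 1.9717).
The interval (-3.7717, 1.9717) contains 0, so the difference is not significant.

not significant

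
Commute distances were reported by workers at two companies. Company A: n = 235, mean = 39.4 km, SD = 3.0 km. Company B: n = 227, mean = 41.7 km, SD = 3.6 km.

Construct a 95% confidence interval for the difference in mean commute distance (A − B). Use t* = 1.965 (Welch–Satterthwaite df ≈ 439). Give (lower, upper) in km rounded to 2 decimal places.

(-2.91, -1.69)

Per-group SEs: s₁/√n₁ = 3.0/√235 = 0.1957, s₂/√n₂ = 3.6/√227 = 0.2389.
Unpooled SE of the difference: √(0.03829849 + 0.05707321) = 0.3088.
Margin of error = t* · SE = 1.965 × 0.3088 = 0.6068.
x̄₁ − x̄₂ = 39.4 − 41.7 = -2.3000.
CI: -2.3000 ± 0.6068 = (-2.91, -1.69).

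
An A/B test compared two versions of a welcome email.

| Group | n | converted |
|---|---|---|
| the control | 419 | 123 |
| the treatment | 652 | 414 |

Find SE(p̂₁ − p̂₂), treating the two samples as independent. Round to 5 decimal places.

0.02916

p̂₁ = 123/419 = 0.2936 and p̂₂ = 414/652 = 0.6350.
SE₁ = √(p̂₁(1−p̂₁)/n₁) = √(0.2936·0.7064/419) = 0.02225; SE₂ = √(0.6350·0.3650/652) = 0.01885.
Independent samples: SE of the difference = √(SE₁² + SE₂²) = √(0.0004950625 + 0.0003553225) = 0.02916.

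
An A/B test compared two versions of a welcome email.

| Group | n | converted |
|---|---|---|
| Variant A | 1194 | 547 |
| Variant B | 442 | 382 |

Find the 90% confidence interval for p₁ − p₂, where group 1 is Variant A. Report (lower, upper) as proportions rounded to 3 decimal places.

First, p̂₁ = 547/1194 = 0.4581; p̂₂ = 382/442 = 0.8643.
The two standard errors are √(0.4581×0.5419/1194) = 0.01442 and √(0.8643×0.1357/442) = 0.01629.
Because the samples are independent, SE_diff = √(0.01442² + 0.01629²) = 0.02176.
Using z* = 1.645 for 90%, ME = 1.645 × 0.02176 = 0.03580.
p̂₁ − p̂₂ = -0.4062; interval -0.4062 ± 0.03580 gives (-0.442, -0.370).

(-0.442, -0.370)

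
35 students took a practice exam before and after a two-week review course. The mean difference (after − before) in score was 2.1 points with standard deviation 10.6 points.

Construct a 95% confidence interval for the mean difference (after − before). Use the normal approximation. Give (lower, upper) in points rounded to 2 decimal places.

Paired design: SE = s_d/√n = 10.6/√35 = 1.7917.
z* = 1.960; margin of error = 1.960 × 1.7917 = 3.5117.
2.1 ± 3.5117 → (-1.41, 5.61).

(-1.41, 5.61)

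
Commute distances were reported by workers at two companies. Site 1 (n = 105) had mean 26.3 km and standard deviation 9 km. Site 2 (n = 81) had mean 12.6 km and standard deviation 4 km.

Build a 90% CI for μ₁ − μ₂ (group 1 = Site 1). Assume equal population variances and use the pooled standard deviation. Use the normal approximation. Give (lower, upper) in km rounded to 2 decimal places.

(11.93, 15.47)

Pooled variance s_p² = [104·9² + 80·4²] / (105+81−2) = 52.7391, so s_p = 7.2622.
SE_diff = s_p·√(1/n₁ + 1/n₂) = 7.2622·√(1/105 + 1/81) = 1.0740.
z* = 1.645; margin = 1.645 × 1.0740 = 1.7667.
Difference = 26.3 − 12.6 = 13.7000.
13.7000 ± 1.7667 → (11.93, 15.47).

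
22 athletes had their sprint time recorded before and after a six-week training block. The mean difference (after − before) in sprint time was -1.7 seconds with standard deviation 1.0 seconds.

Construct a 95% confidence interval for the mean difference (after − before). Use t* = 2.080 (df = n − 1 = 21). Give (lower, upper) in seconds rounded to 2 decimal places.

Paired design: SE = s_d/√n = 1.0/√22 = 0.2132.
t* = 2.080; margin of error = 2.080 × 0.2132 = 0.4435.
-1.7 ± 0.4435 → (-2.14, -1.26).

(-2.14, -1.26)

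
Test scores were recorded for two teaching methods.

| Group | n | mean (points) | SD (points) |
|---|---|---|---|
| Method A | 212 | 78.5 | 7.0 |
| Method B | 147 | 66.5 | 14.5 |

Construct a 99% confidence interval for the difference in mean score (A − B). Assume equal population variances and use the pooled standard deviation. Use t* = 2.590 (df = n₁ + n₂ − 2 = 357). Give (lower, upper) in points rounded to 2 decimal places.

(9.02, 14.98)

s_p = √[((n₁−1)s₁² + (n₂−1)s₂²)/(n₁+n₂−2)] = √[(211·7.0² + 146·14.5²)/357] = 10.7213.
SE = 10.7213·√(1/212 + 1/147) = 1.1507.
With t* = 2.590, margin = 2.590 × 1.1507 = 2.9803.
x̄₁ − x̄₂ = 78.5 − 66.5 = 12.0000; interval 12.0000 ± 2.9803 = (9.02, 14.98).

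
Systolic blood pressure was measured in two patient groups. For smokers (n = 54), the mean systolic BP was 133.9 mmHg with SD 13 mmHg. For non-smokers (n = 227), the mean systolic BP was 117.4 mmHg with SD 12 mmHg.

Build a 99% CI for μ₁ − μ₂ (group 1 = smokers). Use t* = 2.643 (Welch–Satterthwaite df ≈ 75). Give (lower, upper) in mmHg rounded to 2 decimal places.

(11.37, 21.63)

Per-group SEs: s₁/√n₁ = 13/√54 = 1.7691, s₂/√n₂ = 12/√227 = 0.7965.
Unpooled SE of the difference: √(3.12971481 + 0.63441225) = 1.9401.
Margin of error = t* · SE = 2.643 × 1.9401 = 5.1277.
x̄₁ − x̄₂ = 133.9 − 117.4 = 16.5000.
CI: 16.5000 ± 5.1277 = (11.37, 21.63).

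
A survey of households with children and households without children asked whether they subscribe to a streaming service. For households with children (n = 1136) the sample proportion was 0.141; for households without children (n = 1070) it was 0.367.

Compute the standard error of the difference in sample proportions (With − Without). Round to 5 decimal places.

0.01799

The two standard errors are √(0.1410×0.8590/1136) = 0.01033 and √(0.3670×0.6330/1070) = 0.01473.
Because the samples are independent, SE_diff = √(0.01033² + 0.01473²) = 0.01799.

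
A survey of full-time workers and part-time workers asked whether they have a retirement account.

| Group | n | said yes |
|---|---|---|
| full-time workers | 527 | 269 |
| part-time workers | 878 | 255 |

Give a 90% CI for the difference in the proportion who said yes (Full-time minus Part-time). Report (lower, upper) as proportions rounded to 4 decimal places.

p̂₁ = 269/527 = 0.5104 and p̂₂ = 255/878 = 0.2904.
SE₁ = √(p̂₁(1−p̂₁)/n₁) = √(0.5104·0.4896/527) = 0.02178; SE₂ = √(0.2904·0.7096/878) = 0.01532.
Independent samples: SE of the difference = √(SE₁² + SE₂²) = √(0.0004743684 + 0.0002347024) = 0.02663.
z* for 90% confidence is 1.645, so the margin of error is 1.645 × 0.02663 = 0.04381.
Point estimate p̂₁ − p̂₂ = 0.5104 − 0.2904 = 0.2200.
0.2200 ± 0.04381 → (0.1762, 0.2638).

(0.1762, 0.2638)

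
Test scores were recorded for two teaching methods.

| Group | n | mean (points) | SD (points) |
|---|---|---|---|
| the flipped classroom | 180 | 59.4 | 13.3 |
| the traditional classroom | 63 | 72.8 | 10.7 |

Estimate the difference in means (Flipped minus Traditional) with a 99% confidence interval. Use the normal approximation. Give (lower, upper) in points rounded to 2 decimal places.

SE₁ = s₁/√n₁ = 13.3/√180 = 0.9913; SE₂ = 10.7/√63 = 1.3481.
Independent samples, unequal variances: SE_diff = √(SE₁² + SE₂²) = √(0.98267569 + 1.81737361) = 1.6733.
z* = 2.576, so margin of error = 2.576 × 1.6733 = 4.3104.
Difference in means = 59.4 − 72.8 = -13.4000.
-13.4000 ± 4.3104 → (-17.71, -9.09).

(-17.71, -9.09)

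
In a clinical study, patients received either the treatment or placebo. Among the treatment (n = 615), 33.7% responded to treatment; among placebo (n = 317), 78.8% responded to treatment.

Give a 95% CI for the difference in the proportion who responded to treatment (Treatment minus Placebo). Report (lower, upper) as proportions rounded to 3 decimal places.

The two standard errors are √(0.3370×0.6630/615) = 0.01906 and √(0.7880×0.2120/317) = 0.02296.
Because the samples are independent, SE_diff = √(0.01906² + 0.02296²) = 0.02984.
Using z* = 1.960 for 95%, ME = 1.960 × 0.02984 = 0.05849.
p̂₁ − p̂₂ = -0.4510; interval -0.4510 ± 0.05849 gives (-0.509, -0.393).

(-0.509, -0.393)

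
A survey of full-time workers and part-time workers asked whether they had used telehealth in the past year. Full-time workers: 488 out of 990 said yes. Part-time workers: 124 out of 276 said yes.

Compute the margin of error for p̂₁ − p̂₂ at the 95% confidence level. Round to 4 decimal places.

0.0664

p̂₁ = 488/990 = 0.4929 and p̂₂ = 124/276 = 0.4493.
SE₁ = √(p̂₁(1−p̂₁)/n₁) = √(0.4929·0.5071/990) = 0.01589; SE₂ = √(0.4493·0.5507/276) = 0.02994.
Independent samples: SE of the difference = √(SE₁² + SE₂²) = √(0.0002524921 + 0.0008964036) = 0.03390.
z* for 95% confidence is 1.960, so the margin of error is 1.960 × 0.03390 = 0.06644.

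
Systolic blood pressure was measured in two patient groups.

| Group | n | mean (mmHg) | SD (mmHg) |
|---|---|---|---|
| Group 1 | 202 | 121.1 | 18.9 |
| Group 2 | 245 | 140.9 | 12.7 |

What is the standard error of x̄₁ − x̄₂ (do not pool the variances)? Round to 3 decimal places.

Standard errors of each mean: 18.9/√202 = 1.3298 and 12.7/√245 = 0.8114.
SE(x̄₁ − x̄₂) = √(1.3298² + 0.8114²) = 1.5578 for independent samples with unequal variances.

1.558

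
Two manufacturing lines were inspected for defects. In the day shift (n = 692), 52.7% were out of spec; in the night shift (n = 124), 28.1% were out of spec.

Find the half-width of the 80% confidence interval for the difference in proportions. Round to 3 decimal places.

Each SE is √(p̂(1−p̂)/n): √(0.5270·0.4730/692) = 0.01898 and √(0.2810·0.7190/124) = 0.04037.
SE(p̂₁ − p̂₂) = √(SE₁² + SE₂²) = √(0.0003602404 + 0.0016297369) = 0.04461, since the two samples are independent.
At 80% confidence z* = 1.282; margin = 1.282 × 0.04461 = 0.05719.

0.057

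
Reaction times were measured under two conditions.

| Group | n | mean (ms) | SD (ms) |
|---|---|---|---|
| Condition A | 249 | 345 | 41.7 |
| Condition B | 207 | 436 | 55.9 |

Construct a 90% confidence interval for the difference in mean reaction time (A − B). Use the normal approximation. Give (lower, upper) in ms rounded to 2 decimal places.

Standard errors of each mean: 41.7/√249 = 2.6426 and 55.9/√207 = 3.8853.
SE(x̄₁ − x̄₂) = √(2.6426² + 3.8853²) = 4.6988 for independent samples with unequal variances.
With z* = 1.645, the margin is 1.645 × 4.6988 = 7.7295.
x̄₁ − x̄₂ = 345 − 436 = -91.0000; the interval is -91.0000 ± 7.7295 = (-98.73, -83.27).

(-98.73, -83.27)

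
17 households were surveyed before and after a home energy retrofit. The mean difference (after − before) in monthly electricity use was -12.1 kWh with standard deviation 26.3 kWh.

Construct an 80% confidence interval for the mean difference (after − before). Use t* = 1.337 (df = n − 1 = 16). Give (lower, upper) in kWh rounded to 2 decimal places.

This is a matched-pairs design, so SE = s_d/√n = 26.3/√17 = 6.3787.
Margin = 1.337 × 6.3787 = 8.5283; the interval is -12.1 ± 8.5283 = (-20.63, -3.57).

(-20.63, -3.57)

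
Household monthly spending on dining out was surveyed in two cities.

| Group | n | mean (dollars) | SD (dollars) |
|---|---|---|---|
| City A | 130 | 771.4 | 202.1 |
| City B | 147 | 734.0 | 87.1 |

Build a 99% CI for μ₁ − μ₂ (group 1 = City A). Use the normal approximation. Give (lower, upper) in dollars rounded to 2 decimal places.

(-11.87, 86.67)

SE₁ = s₁/√n₁ = 202.1/√130 = 17.7253; SE₂ = 87.1/√147 = 7.1839.
Independent samples, unequal variances: SE_diff = √(SE₁² + SE₂²) = √(314.18626009 + 51.60841921) = 19.1258.
z* = 2.576, so margin of error = 2.576 × 19.1258 = 49.2681.
Difference in means = 771.4 − 734.0 = 37.4000.
37.4000 ± 49.2681 → (-11.87, 86.67).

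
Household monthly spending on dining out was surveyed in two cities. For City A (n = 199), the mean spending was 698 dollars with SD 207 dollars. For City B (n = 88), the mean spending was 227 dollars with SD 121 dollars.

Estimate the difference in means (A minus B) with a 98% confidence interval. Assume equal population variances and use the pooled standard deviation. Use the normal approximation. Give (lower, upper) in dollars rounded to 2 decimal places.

(415.90, 526.10)

s_p = √[((n₁−1)s₁² + (n₂−1)s₂²)/(n₁+n₂−2)] = √[(198·207² + 87·121²)/285] = 185.0355.
SE = 185.0355·√(1/199 + 1/88) = 23.6880.
With z* = 2.326, margin = 2.326 × 23.6880 = 55.0983.
x̄₁ − x̄₂ = 698 − 227 = 471.0000; interval 471.0000 ± 55.0983 = (415.90, 526.10).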